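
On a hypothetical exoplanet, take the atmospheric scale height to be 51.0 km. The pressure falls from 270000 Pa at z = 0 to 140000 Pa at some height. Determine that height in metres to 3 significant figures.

Invert the barometric formula: z = H ln(P₀/P).
P₀/P = 270000/140000 = 1.9286; ln(1.9286) = 0.65679.
z = 51000 × 0.65679 = 33496 m.

z ≈ 33500 m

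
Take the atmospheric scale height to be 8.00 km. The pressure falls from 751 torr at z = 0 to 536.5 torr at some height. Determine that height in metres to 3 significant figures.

z ≈ 2690 m

Invert the barometric formula: z = H ln(P₀/P).
P₀/P = 751/536.5 = 1.3998; ln(1.3998) = 0.33633.
z = 8000.0 × 0.33633 = 2690.6 m.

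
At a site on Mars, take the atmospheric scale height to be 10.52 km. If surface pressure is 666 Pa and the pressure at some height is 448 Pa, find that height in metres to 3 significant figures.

Invert the barometric formula: z = H ln(P₀/P).
P₀/P = 666/448 = 1.4866; ln(1.4866) = 0.39649.
z = 10520 × 0.39649 = 4171.1 m.

z ≈ 4170 m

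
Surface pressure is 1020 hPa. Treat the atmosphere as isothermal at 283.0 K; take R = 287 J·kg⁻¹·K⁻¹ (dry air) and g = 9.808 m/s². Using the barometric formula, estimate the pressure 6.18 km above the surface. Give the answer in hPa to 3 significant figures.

Scale height: H = RT/g = 287 × 283.0 / 9.808 = 8281.1 m.
Barometric formula: P = P₀ exp(−z/H).
z/H = 6180.0/8281.1 = 0.74628; exp(−0.74628) = 0.47413.
P = 1020 × 0.47413 = 483.61 hPa.

P ≈ 484 hPa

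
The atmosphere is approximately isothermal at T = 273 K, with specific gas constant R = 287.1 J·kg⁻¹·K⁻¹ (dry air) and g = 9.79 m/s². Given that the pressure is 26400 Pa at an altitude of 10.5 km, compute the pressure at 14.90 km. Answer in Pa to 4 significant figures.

Scale height: H = RT/g = 287.1 × 273 / 9.79 = 8006.0 m.
Between two levels, P₂ = P₁ exp(−Δz/H) with Δz = z₂ − z₁.
Δz = 14900 − 10500 = 4400.0 m; Δz/H = 4400.0/8006.0 = 0.54959.
P₂ = 26400 × exp(−0.54959) = 26400 × 0.57719 = 15238 Pa.

P ≈ 15240 Pa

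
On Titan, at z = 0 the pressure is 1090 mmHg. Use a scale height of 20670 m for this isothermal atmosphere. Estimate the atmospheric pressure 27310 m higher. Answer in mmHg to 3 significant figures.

Barometric formula: P = P₀ exp(−z/H).
z/H = 27310/20670 = 1.3212; exp(−1.3212) = 0.26681.
P = 1090 × 0.26681 = 290.82 mmHg.

P ≈ 291 mmHg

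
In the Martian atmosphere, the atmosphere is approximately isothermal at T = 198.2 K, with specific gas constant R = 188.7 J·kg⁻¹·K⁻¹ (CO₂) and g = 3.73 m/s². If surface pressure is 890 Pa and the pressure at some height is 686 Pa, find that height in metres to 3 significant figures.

z ≈ 2610 m

Scale height: H = RT/g = 188.7 × 198.2 / 3.73 = 10027 m.
Invert the barometric formula: z = H ln(P₀/P).
P₀/P = 890/686 = 1.2974; ln(1.2974) = 0.26036.
z = 10027 × 0.26036 = 2610.6 m.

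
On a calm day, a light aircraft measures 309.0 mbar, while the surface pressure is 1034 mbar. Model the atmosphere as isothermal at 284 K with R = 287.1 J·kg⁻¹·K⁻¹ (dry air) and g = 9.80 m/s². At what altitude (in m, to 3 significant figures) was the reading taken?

Scale height: H = RT/g = 287.1 × 284 / 9.80 = 8320.0 m.
Invert the barometric formula: z = H ln(P₀/P).
P₀/P = 1034/309.0 = 3.3463; ln(3.3463) = 1.2079.
z = 8320.0 × 1.2079 = 10050 m.

z ≈ 10000 m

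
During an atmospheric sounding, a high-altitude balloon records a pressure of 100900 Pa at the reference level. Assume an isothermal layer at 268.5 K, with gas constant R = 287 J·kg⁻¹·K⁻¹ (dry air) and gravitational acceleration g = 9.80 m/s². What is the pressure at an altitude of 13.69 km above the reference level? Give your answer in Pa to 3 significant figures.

Scale height: H = RT/g = 287 × 268.5 / 9.80 = 7863.2 m.
Barometric formula: P = P₀ exp(−z/H).
z/H = 13690/7863.2 = 1.7410; exp(−1.7410) = 0.17534.
P = 100900 × 0.17534 = 17692 Pa.

P ≈ 17700 Pa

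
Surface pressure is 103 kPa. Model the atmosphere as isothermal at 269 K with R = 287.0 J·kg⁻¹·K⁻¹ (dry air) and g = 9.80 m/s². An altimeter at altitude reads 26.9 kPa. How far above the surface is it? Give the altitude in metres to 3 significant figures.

z ≈ 10600 m

Scale height: H = RT/g = 287.0 × 269 / 9.80 = 7877.9 m.
Invert the barometric formula: z = H ln(P₀/P).
P₀/P = 103/26.9 = 3.8290; ln(3.8290) = 1.3426.
z = 7877.9 × 1.3426 = 10577 m.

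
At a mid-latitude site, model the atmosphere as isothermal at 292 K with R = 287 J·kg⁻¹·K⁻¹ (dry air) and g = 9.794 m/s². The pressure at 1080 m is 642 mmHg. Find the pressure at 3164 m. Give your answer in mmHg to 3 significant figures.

P ≈ 503 mmHg

Scale height: H = RT/g = 287 × 292 / 9.794 = 8556.7 m.
Between two levels, P₂ = P₁ exp(−Δz/H) with Δz = z₂ − z₁.
Δz = 3164.0 − 1080.0 = 2084.0 m; Δz/H = 2084.0/8556.7 = 0.24355.
P₂ = 642 × exp(−0.24355) = 642 × 0.78384 = 503.23 mmHg.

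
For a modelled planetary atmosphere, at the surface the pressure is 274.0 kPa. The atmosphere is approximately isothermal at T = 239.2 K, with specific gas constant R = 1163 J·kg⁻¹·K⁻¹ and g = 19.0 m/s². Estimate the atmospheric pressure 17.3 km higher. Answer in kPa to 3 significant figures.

P ≈ 84.1 kPa

Scale height: H = RT/g = 1163 × 239.2 / 19.0 = 14642 m.
Barometric formula: P = P₀ exp(−z/H).
z/H = 17300/14642 = 1.1815; exp(−1.1815) = 0.30682.
P = 274.0 × 0.30682 = 84.069 kPa.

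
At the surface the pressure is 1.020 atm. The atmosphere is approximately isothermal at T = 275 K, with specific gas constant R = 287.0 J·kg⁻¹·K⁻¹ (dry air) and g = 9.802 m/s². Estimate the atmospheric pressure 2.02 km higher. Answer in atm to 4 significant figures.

Scale height: H = RT/g = 287.0 × 275 / 9.802 = 8051.9 m.
Barometric formula: P = P₀ exp(−z/H).
z/H = 2020.0/8051.9 = 0.25087; exp(−0.25087) = 0.77812.
P = 1.020 × 0.77812 = 0.79368 atm.

P ≈ 0.7937 atm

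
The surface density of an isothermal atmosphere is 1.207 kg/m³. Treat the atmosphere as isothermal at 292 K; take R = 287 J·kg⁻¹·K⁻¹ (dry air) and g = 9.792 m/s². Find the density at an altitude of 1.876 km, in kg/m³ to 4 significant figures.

Scale height: H = RT/g = 287 × 292 / 9.792 = 8558.4 m.
In an isothermal atmosphere, density decays like pressure: ρ = ρ₀ exp(−z/H).
z/H = 1876.0/8558.4 = 0.21920; exp(−0.21920) = 0.80316.
ρ = 1.207 × 0.80316 = 0.96941 kg/m³.

ρ ≈ 0.9694 kg/m³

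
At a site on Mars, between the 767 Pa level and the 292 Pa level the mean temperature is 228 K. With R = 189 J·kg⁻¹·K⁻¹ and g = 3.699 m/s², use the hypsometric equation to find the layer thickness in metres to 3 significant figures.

Hypsometric equation: Δz = (R T̄/g) ln(P₁/P₂).
R T̄/g = 189 × 228 / 3.699 = 11650 m.
ln(767/292) = ln(2.6267) = 0.96573.
Δz = 11650 × 0.96573 = 11251 m.

Δz ≈ 11300 m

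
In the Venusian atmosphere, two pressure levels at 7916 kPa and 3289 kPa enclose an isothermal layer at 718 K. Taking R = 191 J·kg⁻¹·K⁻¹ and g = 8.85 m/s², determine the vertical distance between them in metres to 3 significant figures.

Δz ≈ 13600 m

Hypsometric equation: Δz = (R T̄/g) ln(P₁/P₂).
R T̄/g = 191 × 718 / 8.85 = 15496 m.
ln(7916/3289) = ln(2.4068) = 0.87830.
Δz = 15496 × 0.87830 = 13610 m.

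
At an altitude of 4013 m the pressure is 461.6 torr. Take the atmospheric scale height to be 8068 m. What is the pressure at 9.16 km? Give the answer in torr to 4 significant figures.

Between two levels, P₂ = P₁ exp(−Δz/H) with Δz = z₂ − z₁.
Δz = 9160.0 − 4013.0 = 5147.0 m; Δz/H = 5147.0/8068.0 = 0.63795.
P₂ = 461.6 × exp(−0.63795) = 461.6 × 0.52837 = 243.90 torr.

P ≈ 243.9 torr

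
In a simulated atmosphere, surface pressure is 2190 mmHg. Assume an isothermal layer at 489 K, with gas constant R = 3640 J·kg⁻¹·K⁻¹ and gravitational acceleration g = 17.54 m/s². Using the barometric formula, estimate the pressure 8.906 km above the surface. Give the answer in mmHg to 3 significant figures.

P ≈ 2010 mmHg

Scale height: H = RT/g = 3640 × 489 / 17.54 = 101480 m.
Barometric formula: P = P₀ exp(−z/H).
z/H = 8906.0/101480 = 0.087761; exp(−0.087761) = 0.91598.
P = 2190 × 0.91598 = 2006.0 mmHg.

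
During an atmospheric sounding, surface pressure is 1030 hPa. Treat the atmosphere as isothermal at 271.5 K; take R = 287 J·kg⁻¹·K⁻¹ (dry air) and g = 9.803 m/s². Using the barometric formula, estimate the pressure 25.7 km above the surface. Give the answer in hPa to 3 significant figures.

Scale height: H = RT/g = 287 × 271.5 / 9.803 = 7948.6 m.
Barometric formula: P = P₀ exp(−z/H).
z/H = 25700/7948.6 = 3.2333; exp(−3.2333) = 0.039427.
P = 1030 × 0.039427 = 40.610 hPa.

P ≈ 40.6 hPa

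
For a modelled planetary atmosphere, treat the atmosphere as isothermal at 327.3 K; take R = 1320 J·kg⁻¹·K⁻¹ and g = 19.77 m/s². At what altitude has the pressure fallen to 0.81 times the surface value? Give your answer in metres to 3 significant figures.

z ≈ 4600 m

Scale height: H = RT/g = 1320 × 327.3 / 19.77 = 21853 m.
Set P/P₀ = exp(−z/H) = 0.81, so z = −H ln(0.81).
−ln(0.81) = 0.21072; z = 21853 × 0.21072 = 4604.9 m.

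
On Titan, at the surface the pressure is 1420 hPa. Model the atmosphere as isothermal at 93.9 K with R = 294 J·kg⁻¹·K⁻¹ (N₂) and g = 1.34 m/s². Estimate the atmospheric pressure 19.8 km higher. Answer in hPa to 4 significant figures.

Scale height: H = RT/g = 294 × 93.9 / 1.34 = 20602 m.
Barometric formula: P = P₀ exp(−z/H).
z/H = 19800/20602 = 0.96107; exp(−0.96107) = 0.38248.
P = 1420 × 0.38248 = 543.12 hPa.

P ≈ 543.1 hPa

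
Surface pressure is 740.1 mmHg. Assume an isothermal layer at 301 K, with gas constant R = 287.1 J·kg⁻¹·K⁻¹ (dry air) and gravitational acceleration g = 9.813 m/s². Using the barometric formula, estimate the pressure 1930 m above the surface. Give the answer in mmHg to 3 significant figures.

P ≈ 594 mmHg

Scale height: H = RT/g = 287.1 × 301 / 9.813 = 8806.4 m.
Barometric formula: P = P₀ exp(−z/H).
z/H = 1930.0/8806.4 = 0.21916; exp(−0.21916) = 0.80319.
P = 740.1 × 0.80319 = 594.44 mmHg.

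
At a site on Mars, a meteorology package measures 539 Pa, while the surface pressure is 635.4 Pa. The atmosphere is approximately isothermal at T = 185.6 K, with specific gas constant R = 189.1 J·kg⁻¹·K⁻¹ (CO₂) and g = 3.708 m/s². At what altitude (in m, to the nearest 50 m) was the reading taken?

Scale height: H = RT/g = 189.1 × 185.6 / 3.708 = 9465.2 m.
Invert the barometric formula: z = H ln(P₀/P).
P₀/P = 635.4/539 = 1.1788; ln(1.1788) = 0.16450.
z = 9465.2 × 0.16450 = 1557.0 m.

z ≈ 1550 m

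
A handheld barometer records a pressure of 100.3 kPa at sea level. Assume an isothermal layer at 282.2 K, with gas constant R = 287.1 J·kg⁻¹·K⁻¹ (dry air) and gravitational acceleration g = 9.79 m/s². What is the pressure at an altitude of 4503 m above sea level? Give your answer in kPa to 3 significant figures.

Scale height: H = RT/g = 287.1 × 282.2 / 9.79 = 8275.8 m.
Barometric formula: P = P₀ exp(−z/H).
z/H = 4503.0/8275.8 = 0.54412; exp(−0.54412) = 0.58035.
P = 100.3 × 0.58035 = 58.209 kPa.

P ≈ 58.2 kPa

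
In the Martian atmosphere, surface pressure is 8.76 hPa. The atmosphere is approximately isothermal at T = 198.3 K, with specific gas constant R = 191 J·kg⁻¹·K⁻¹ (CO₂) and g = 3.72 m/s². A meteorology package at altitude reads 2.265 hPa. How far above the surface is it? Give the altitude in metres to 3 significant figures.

Scale height: H = RT/g = 191 × 198.3 / 3.72 = 10182 m.
Invert the barometric formula: z = H ln(P₀/P).
P₀/P = 8.76/2.265 = 3.8675; ln(3.8675) = 1.3526.
z = 10182 × 1.3526 = 13772 m.

z ≈ 13800 m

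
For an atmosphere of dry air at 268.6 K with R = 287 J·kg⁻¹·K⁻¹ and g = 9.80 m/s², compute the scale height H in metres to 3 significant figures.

H ≈ 7870 m

The scale height of an isothermal atmosphere is H = RT/g.
H = 287 × 268.6 / 9.80 = 77088/9.80 = 7866.1 m.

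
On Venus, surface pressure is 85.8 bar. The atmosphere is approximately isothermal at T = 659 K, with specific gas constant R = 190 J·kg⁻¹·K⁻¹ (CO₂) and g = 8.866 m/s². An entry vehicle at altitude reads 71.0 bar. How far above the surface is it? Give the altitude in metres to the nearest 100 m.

z ≈ 2700 m

Scale height: H = RT/g = 190 × 659 / 8.866 = 14122 m.
Invert the barometric formula: z = H ln(P₀/P).
P₀/P = 85.8/71.0 = 1.2085; ln(1.2085) = 0.18938.
z = 14122 × 0.18938 = 2674.4 m.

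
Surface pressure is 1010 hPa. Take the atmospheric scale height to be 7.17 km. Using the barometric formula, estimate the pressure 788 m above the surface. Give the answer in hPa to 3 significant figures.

P ≈ 905 hPa

Barometric formula: P = P₀ exp(−z/H).
z/H = 788.00/7170.0 = 0.10990; exp(−0.10990) = 0.89592.
P = 1010 × 0.89592 = 904.88 hPa.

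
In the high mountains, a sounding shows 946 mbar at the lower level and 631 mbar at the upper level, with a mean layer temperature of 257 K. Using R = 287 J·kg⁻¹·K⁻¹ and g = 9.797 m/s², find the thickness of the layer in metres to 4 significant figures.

Δz ≈ 3049 m

Hypsometric equation: Δz = (R T̄/g) ln(P₁/P₂).
R T̄/g = 287 × 257 / 9.797 = 7528.7 m.
ln(946/631) = ln(1.4992) = 0.40493.
Δz = 7528.7 × 0.40493 = 3048.6 m.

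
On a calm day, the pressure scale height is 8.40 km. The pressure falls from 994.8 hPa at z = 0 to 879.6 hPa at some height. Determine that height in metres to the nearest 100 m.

z ≈ 1000 m

Invert the barometric formula: z = H ln(P₀/P).
P₀/P = 994.8/879.6 = 1.1310; ln(1.1310) = 0.12310.
z = 8400.0 × 0.12310 = 1034.0 m.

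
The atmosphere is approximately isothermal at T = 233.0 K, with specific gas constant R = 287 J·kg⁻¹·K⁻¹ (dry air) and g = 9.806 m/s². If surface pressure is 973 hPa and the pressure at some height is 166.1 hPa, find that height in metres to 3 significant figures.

z ≈ 12100 m

Scale height: H = RT/g = 287 × 233.0 / 9.806 = 6819.4 m.
Invert the barometric formula: z = H ln(P₀/P).
P₀/P = 973/166.1 = 5.8579; ln(5.8579) = 1.7678.
z = 6819.4 × 1.7678 = 12055 m.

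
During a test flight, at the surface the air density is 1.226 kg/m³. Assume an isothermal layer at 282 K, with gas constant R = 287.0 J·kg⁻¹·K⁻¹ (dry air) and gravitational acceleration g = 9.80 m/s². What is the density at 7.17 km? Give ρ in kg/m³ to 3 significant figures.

Scale height: H = RT/g = 287.0 × 282 / 9.80 = 8258.6 m.
In an isothermal atmosphere, density decays like pressure: ρ = ρ₀ exp(−z/H).
z/H = 7170.0/8258.6 = 0.86819; exp(−0.86819) = 0.41971.
ρ = 1.226 × 0.41971 = 0.51456 kg/m³.

ρ ≈ 0.515 kg/m³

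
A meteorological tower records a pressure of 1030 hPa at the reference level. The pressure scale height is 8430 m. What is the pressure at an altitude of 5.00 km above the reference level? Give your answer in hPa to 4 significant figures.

Barometric formula: P = P₀ exp(−z/H).
z/H = 5000.0/8430.0 = 0.59312; exp(−0.59312) = 0.55260.
P = 1030 × 0.55260 = 569.18 hPa.

P ≈ 569.2 hPa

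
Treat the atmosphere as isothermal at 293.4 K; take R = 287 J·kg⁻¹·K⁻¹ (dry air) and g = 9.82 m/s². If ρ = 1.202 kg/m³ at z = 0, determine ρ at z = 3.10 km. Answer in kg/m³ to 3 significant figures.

ρ ≈ 0.837 kg/m³

Scale height: H = RT/g = 287 × 293.4 / 9.82 = 8574.9 m.
In an isothermal atmosphere, density decays like pressure: ρ = ρ₀ exp(−z/H).
z/H = 3100.0/8574.9 = 0.36152; exp(−0.36152) = 0.69662.
ρ = 1.202 × 0.69662 = 0.83734 kg/m³.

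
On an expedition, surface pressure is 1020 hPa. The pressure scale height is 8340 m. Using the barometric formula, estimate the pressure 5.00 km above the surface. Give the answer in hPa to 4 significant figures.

P ≈ 560.1 hPa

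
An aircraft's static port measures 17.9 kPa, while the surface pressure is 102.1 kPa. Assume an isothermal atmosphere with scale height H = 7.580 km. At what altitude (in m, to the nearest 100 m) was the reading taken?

z ≈ 13200 m

Invert the barometric formula: z = H ln(P₀/P).
P₀/P = 102.1/17.9 = 5.7039; ln(5.7039) = 1.7412.
z = 7580.0 × 1.7412 = 13198 m.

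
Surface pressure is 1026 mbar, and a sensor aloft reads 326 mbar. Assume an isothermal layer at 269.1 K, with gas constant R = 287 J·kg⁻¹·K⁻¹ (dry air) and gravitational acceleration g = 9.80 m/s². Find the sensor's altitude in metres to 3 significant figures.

z ≈ 9040 m

Scale height: H = RT/g = 287 × 269.1 / 9.80 = 7880.8 m.
Invert the barometric formula: z = H ln(P₀/P).
P₀/P = 1026/326 = 3.1472; ln(3.1472) = 1.1465.
z = 7880.8 × 1.1465 = 9035.3 m.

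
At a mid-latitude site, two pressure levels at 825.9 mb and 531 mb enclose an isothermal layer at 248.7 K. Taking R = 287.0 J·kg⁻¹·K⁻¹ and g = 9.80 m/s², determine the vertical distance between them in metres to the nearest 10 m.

Hypsometric equation: Δz = (R T̄/g) ln(P₁/P₂).
R T̄/g = 287.0 × 248.7 / 9.80 = 7283.4 m.
ln(825.9/531) = ln(1.5554) = 0.44173.
Δz = 7283.4 × 0.44173 = 3217.3 m.

Δz ≈ 3220 m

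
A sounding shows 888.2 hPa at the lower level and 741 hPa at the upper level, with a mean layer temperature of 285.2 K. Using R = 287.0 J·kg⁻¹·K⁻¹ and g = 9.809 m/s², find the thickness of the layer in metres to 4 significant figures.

Hypsometric equation: Δz = (R T̄/g) ln(P₁/P₂).
R T̄/g = 287.0 × 285.2 / 9.809 = 8344.6 m.
ln(888.2/741) = ln(1.1987) = 0.18124.
Δz = 8344.6 × 0.18124 = 1512.4 m.

Δz ≈ 1512 m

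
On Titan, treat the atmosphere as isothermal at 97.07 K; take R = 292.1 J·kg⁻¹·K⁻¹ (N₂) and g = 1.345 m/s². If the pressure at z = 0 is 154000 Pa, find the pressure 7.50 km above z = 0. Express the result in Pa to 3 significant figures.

Scale height: H = RT/g = 292.1 × 97.07 / 1.345 = 21081 m.
Barometric formula: P = P₀ exp(−z/H).
z/H = 7500.0/21081 = 0.35577; exp(−0.35577) = 0.70063.
P = 154000 × 0.70063 = 107900 Pa.

P ≈ 108000 Pa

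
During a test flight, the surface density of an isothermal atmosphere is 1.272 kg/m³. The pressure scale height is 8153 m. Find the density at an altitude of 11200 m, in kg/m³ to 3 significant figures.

In an isothermal atmosphere, density decays like pressure: ρ = ρ₀ exp(−z/H).
z/H = 11200/8153.0 = 1.3737; exp(−1.3737) = 0.25317.
ρ = 1.272 × 0.25317 = 0.32203 kg/m³.

ρ ≈ 0.322 kg/m³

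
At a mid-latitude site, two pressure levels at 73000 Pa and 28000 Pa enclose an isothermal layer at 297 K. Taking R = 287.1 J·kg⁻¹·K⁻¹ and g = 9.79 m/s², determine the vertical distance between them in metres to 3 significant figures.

Hypsometric equation: Δz = (R T̄/g) ln(P₁/P₂).
R T̄/g = 287.1 × 297 / 9.79 = 8709.8 m.
ln(73000/28000) = ln(2.6071) = 0.95824.
Δz = 8709.8 × 0.95824 = 8346.1 m.

Δz ≈ 8350 m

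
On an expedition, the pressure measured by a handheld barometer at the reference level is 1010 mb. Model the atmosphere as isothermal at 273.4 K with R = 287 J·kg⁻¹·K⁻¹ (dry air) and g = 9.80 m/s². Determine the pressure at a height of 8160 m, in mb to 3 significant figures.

P ≈ 365 mb

Scale height: H = RT/g = 287 × 273.4 / 9.80 = 8006.7 m.
Barometric formula: P = P₀ exp(−z/H).
z/H = 8160.0/8006.7 = 1.0191; exp(−1.0191) = 0.36092.
P = 1010 × 0.36092 = 364.53 mb.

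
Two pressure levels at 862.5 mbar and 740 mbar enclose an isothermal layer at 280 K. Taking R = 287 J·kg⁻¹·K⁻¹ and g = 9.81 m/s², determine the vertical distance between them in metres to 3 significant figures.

Hypsometric equation: Δz = (R T̄/g) ln(P₁/P₂).
R T̄/g = 287 × 280 / 9.81 = 8191.6 m.
ln(862.5/740) = ln(1.1655) = 0.15315.
Δz = 8191.6 × 0.15315 = 1254.5 m.

Δz ≈ 1250 m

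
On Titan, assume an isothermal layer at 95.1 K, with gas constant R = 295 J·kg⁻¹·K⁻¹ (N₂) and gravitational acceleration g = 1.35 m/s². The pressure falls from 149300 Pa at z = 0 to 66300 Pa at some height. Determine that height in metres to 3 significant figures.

z ≈ 16900 m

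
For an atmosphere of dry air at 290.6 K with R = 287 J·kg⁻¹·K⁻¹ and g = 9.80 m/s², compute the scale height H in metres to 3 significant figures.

The scale height of an isothermal atmosphere is H = RT/g.
H = 287 × 290.6 / 9.80 = 83402/9.80 = 8510.4 m.

H ≈ 8510 m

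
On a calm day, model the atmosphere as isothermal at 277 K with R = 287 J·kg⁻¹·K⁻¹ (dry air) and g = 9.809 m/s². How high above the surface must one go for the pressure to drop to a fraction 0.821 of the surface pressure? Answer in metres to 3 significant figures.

Scale height: H = RT/g = 287 × 277 / 9.809 = 8104.7 m.
Set P/P₀ = exp(−z/H) = 0.821, so z = −H ln(0.821).
−ln(0.821) = 0.19723; z = 8104.7 × 0.19723 = 1598.5 m.

z ≈ 1600 m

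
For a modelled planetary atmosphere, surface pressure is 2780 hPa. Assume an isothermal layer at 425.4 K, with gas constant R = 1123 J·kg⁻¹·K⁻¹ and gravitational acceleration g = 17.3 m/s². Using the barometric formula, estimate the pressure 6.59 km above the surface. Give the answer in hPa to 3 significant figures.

P ≈ 2190 hPa

Scale height: H = RT/g = 1123 × 425.4 / 17.3 = 27614 m.
Barometric formula: P = P₀ exp(−z/H).
z/H = 6590.0/27614 = 0.23865; exp(−0.23865) = 0.78769.
P = 2780 × 0.78769 = 2189.8 hPa.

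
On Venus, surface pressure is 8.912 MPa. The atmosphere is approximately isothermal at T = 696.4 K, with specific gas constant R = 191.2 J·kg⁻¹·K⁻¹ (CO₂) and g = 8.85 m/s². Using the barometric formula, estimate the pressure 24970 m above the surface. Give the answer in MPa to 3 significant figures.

P ≈ 1.70 MPa

Scale height: H = RT/g = 191.2 × 696.4 / 8.85 = 15045 m.
Barometric formula: P = P₀ exp(−z/H).
z/H = 24970/15045 = 1.6597; exp(−1.6597) = 0.19020.
P = 8.912 × 0.19020 = 1.6951 MPa.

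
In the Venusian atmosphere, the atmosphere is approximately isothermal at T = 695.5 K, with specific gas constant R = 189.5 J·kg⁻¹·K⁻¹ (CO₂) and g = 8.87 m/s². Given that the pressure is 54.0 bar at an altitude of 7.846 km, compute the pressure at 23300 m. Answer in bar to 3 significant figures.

P ≈ 19.1 bar

Scale height: H = RT/g = 189.5 × 695.5 / 8.87 = 14859 m.
Between two levels, P₂ = P₁ exp(−Δz/H) with Δz = z₂ − z₁.
Δz = 23300 − 7846.0 = 15454 m; Δz/H = 15454/14859 = 1.0400.
P₂ = 54.0 × exp(−1.0400) = 54.0 × 0.35345 = 19.086 bar.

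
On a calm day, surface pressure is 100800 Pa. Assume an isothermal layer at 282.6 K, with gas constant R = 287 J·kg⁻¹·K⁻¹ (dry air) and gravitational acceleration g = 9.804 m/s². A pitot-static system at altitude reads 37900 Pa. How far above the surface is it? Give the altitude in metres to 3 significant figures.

Scale height: H = RT/g = 287 × 282.6 / 9.804 = 8272.8 m.
Invert the barometric formula: z = H ln(P₀/P).
P₀/P = 100800/37900 = 2.6596; ln(2.6596) = 0.97818.
z = 8272.8 × 0.97818 = 8092.3 m.

z ≈ 8090 m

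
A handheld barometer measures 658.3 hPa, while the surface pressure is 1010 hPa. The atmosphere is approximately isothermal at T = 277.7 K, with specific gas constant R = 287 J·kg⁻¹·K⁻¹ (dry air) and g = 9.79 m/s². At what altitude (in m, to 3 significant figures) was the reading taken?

z ≈ 3480 m

Scale height: H = RT/g = 287 × 277.7 / 9.79 = 8140.9 m.
Invert the barometric formula: z = H ln(P₀/P).
P₀/P = 1010/658.3 = 1.5343; ln(1.5343) = 0.42807.
z = 8140.9 × 0.42807 = 3484.9 m.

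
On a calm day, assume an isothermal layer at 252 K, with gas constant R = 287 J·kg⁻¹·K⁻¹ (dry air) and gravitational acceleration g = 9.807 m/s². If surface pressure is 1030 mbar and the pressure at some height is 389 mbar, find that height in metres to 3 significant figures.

z ≈ 7180 m

Scale height: H = RT/g = 287 × 252 / 9.807 = 7374.7 m.
Invert the barometric formula: z = H ln(P₀/P).
P₀/P = 1030/389 = 2.6478; ln(2.6478) = 0.97373.
z = 7374.7 × 0.97373 = 7181.0 m.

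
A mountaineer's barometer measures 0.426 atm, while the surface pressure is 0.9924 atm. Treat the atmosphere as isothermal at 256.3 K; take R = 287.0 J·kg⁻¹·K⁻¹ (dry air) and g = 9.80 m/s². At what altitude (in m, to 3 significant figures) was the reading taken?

Scale height: H = RT/g = 287.0 × 256.3 / 9.80 = 7505.9 m.
Invert the barometric formula: z = H ln(P₀/P).
P₀/P = 0.9924/0.426 = 2.3296; ln(2.3296) = 0.84570.
z = 7505.9 × 0.84570 = 6347.7 m.

z ≈ 6350 m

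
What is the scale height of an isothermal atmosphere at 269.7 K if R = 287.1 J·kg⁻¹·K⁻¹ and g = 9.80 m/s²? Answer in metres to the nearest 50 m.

The scale height of an isothermal atmosphere is H = RT/g.
H = 287.1 × 269.7 / 9.80 = 77431/9.80 = 7901.1 m.

H ≈ 7900 m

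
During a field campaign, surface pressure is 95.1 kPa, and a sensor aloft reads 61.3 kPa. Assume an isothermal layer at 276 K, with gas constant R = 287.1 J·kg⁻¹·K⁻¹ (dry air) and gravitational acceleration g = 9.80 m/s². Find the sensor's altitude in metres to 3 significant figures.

z ≈ 3550 m

Scale height: H = RT/g = 287.1 × 276 / 9.80 = 8085.7 m.
Invert the barometric formula: z = H ln(P₀/P).
P₀/P = 95.1/61.3 = 1.5514; ln(1.5514) = 0.43916.
z = 8085.7 × 0.43916 = 3550.9 m.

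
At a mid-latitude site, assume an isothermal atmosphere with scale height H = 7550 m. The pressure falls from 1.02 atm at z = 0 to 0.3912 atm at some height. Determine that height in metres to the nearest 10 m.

z ≈ 7240 m

Invert the barometric formula: z = H ln(P₀/P).
P₀/P = 1.02/0.3912 = 2.6074; ln(2.6074) = 0.95835.
z = 7550.0 × 0.95835 = 7235.5 m.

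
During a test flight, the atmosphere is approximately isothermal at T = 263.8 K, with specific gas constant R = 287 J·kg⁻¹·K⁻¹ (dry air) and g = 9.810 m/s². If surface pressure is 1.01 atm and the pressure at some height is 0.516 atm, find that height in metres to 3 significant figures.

z ≈ 5180 m

Scale height: H = RT/g = 287 × 263.8 / 9.810 = 7717.7 m.
Invert the barometric formula: z = H ln(P₀/P).
P₀/P = 1.01/0.516 = 1.9574; ln(1.9574) = 0.67162.
z = 7717.7 × 0.67162 = 5183.4 m.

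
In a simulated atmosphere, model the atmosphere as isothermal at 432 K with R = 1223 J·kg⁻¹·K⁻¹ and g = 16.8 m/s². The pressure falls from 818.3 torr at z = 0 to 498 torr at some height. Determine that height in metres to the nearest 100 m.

z ≈ 15600 m

Scale height: H = RT/g = 1223 × 432 / 16.8 = 31449 m.
Invert the barometric formula: z = H ln(P₀/P).
P₀/P = 818.3/498 = 1.6432; ln(1.6432) = 0.49665.
z = 31449 × 0.49665 = 15619 m.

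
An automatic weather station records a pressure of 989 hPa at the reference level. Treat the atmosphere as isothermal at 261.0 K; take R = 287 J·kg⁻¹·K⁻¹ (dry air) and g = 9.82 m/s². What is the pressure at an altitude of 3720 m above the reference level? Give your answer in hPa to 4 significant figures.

P ≈ 607.3 hPa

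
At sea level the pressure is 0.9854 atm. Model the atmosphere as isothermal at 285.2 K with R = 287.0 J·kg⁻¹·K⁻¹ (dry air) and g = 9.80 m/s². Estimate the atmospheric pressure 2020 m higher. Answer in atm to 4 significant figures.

Scale height: H = RT/g = 287.0 × 285.2 / 9.80 = 8352.3 m.
Barometric formula: P = P₀ exp(−z/H).
z/H = 2020.0/8352.3 = 0.24185; exp(−0.24185) = 0.78517.
P = 0.9854 × 0.78517 = 0.77371 atm.

P ≈ 0.7737 atm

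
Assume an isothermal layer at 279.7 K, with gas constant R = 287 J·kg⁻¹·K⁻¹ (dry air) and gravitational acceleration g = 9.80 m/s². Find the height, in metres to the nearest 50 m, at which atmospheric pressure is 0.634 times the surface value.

Scale height: H = RT/g = 287 × 279.7 / 9.80 = 8191.2 m.
Set P/P₀ = exp(−z/H) = 0.634, so z = −H ln(0.634).
−ln(0.634) = 0.45571; z = 8191.2 × 0.45571 = 3732.8 m.

z ≈ 3750 m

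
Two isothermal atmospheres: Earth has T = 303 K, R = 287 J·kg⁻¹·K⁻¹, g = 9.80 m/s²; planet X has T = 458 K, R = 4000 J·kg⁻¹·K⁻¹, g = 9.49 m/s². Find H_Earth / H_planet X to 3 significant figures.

H_Earth/H_planet X ≈ 0.0460

H = RT/g for each body.
H_Earth = 287 × 303 / 9.80 = 8873.6 m.
H_planet X = 4000 × 458 / 9.49 = 193050 m.
H_Earth/H_planet X = 8873.6/193050 = 0.045965.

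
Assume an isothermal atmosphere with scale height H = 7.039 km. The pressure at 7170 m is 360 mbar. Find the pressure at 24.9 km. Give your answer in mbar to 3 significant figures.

Between two levels, P₂ = P₁ exp(−Δz/H) with Δz = z₂ − z₁.
Δz = 24900 − 7170.0 = 17730 m; Δz/H = 17730/7039.0 = 2.5188.
P₂ = 360 × exp(−2.5188) = 360 × 0.080556 = 29.000 mbar.

P ≈ 29.0 mbar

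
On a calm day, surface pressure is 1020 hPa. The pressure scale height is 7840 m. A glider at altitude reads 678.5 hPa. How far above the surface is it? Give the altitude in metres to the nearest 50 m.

Invert the barometric formula: z = H ln(P₀/P).
P₀/P = 1020/678.5 = 1.5033; ln(1.5033) = 0.40766.
z = 7840.0 × 0.40766 = 3196.1 m.

z ≈ 3200 m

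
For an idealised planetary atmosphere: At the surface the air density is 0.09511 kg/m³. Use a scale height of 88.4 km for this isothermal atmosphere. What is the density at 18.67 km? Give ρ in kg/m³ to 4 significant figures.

In an isothermal atmosphere, density decays like pressure: ρ = ρ₀ exp(−z/H).
z/H = 18670/88400 = 0.21120; exp(−0.21120) = 0.80961.
ρ = 0.09511 × 0.80961 = 0.077002 kg/m³.

ρ ≈ 0.07700 kg/m³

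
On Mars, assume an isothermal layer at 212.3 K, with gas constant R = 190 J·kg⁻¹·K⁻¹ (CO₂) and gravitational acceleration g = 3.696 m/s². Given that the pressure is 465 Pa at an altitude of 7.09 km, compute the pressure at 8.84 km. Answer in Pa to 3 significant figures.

P ≈ 396 Pa

Scale height: H = RT/g = 190 × 212.3 / 3.696 = 10914 m.
Between two levels, P₂ = P₁ exp(−Δz/H) with Δz = z₂ − z₁.
Δz = 8840.0 − 7090.0 = 1750.0 m; Δz/H = 1750.0/10914 = 0.16034.
P₂ = 465 × exp(−0.16034) = 465 × 0.85185 = 396.11 Pa.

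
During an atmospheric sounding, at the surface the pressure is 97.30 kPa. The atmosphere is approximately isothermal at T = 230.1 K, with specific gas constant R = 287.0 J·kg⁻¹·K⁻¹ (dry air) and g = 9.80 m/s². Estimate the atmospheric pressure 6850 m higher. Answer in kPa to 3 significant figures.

P ≈ 35.2 kPa

Scale height: H = RT/g = 287.0 × 230.1 / 9.80 = 6738.6 m.
Barometric formula: P = P₀ exp(−z/H).
z/H = 6850.0/6738.6 = 1.0165; exp(−1.0165) = 0.36186.
P = 97.30 × 0.36186 = 35.209 kPa.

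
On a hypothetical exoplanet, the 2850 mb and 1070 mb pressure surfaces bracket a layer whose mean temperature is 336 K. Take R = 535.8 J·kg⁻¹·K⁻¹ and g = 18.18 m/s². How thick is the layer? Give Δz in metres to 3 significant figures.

Δz ≈ 9700 m

Hypsometric equation: Δz = (R T̄/g) ln(P₁/P₂).
R T̄/g = 535.8 × 336 / 18.18 = 9902.6 m.
ln(2850/1070) = ln(2.6636) = 0.97968.
Δz = 9902.6 × 0.97968 = 9701.4 m.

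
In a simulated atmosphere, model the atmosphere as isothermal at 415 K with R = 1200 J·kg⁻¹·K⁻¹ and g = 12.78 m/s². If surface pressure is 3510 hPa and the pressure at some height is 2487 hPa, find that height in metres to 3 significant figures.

z ≈ 13400 m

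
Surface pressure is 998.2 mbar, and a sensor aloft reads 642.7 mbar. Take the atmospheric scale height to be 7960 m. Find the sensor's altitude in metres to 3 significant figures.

z ≈ 3500 m

Invert the barometric formula: z = H ln(P₀/P).
P₀/P = 998.2/642.7 = 1.5531; ln(1.5531) = 0.44025.
z = 7960.0 × 0.44025 = 3504.4 m.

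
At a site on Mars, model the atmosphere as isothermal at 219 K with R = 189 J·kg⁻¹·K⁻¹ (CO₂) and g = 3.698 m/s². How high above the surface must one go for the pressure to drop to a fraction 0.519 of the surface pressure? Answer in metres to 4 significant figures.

z ≈ 7341 m

Scale height: H = RT/g = 189 × 219 / 3.698 = 11193 m.
Set P/P₀ = exp(−z/H) = 0.519, so z = −H ln(0.519).
−ln(0.519) = 0.65585; z = 11193 × 0.65585 = 7340.9 m.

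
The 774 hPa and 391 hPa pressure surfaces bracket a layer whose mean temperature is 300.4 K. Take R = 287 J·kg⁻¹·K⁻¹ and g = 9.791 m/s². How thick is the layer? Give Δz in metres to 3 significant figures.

Hypsometric equation: Δz = (R T̄/g) ln(P₁/P₂).
R T̄/g = 287 × 300.4 / 9.791 = 8805.5 m.
ln(774/391) = ln(1.9795) = 0.68284.
Δz = 8805.5 × 0.68284 = 6012.7 m.

Δz ≈ 6010 m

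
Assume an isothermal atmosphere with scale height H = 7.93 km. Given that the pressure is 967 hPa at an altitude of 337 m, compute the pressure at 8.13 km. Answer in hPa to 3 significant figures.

Between two levels, P₂ = P₁ exp(−Δz/H) with Δz = z₂ − z₁.
Δz = 8130.0 − 337.00 = 7793.0 m; Δz/H = 7793.0/7930.0 = 0.98272.
P₂ = 967 × exp(−0.98272) = 967 × 0.37429 = 361.94 hPa.

P ≈ 362 hPa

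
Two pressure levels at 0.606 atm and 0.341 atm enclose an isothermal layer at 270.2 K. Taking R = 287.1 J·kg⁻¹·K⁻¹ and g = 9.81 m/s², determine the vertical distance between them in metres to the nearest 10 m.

Hypsometric equation: Δz = (R T̄/g) ln(P₁/P₂).
R T̄/g = 287.1 × 270.2 / 9.81 = 7907.7 m.
ln(0.606/0.341) = ln(1.7771) = 0.57498.
Δz = 7907.7 × 0.57498 = 4546.8 m.

Δz ≈ 4550 m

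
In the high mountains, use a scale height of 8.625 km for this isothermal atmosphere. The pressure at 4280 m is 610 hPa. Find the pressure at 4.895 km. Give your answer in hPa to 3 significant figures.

Between two levels, P₂ = P₁ exp(−Δz/H) with Δz = z₂ − z₁.
Δz = 4895.0 − 4280.0 = 615.00 m; Δz/H = 615.00/8625.0 = 0.071304.
P₂ = 610 × exp(−0.071304) = 610 × 0.93118 = 568.02 hPa.

P ≈ 568 hPa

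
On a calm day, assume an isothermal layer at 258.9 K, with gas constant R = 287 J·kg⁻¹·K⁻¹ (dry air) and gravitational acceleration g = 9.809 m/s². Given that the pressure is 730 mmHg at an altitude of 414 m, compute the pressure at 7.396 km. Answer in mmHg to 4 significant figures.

P ≈ 290.4 mmHg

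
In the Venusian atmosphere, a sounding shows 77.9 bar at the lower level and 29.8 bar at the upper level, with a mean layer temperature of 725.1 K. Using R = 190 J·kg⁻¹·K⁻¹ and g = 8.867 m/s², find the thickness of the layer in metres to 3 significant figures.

Hypsometric equation: Δz = (R T̄/g) ln(P₁/P₂).
R T̄/g = 190 × 725.1 / 8.867 = 15537 m.
ln(77.9/29.8) = ln(2.6141) = 0.96092.
Δz = 15537 × 0.96092 = 14930 m.

Δz ≈ 14900 m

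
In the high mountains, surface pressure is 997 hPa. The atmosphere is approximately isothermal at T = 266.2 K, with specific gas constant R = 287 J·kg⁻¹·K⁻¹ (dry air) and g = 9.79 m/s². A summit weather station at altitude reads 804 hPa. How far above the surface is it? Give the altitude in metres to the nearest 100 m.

Scale height: H = RT/g = 287 × 266.2 / 9.79 = 7803.8 m.
Invert the barometric formula: z = H ln(P₀/P).
P₀/P = 997/804 = 1.2400; ln(1.2400) = 0.21511.
z = 7803.8 × 0.21511 = 1678.7 m.

z ≈ 1700 m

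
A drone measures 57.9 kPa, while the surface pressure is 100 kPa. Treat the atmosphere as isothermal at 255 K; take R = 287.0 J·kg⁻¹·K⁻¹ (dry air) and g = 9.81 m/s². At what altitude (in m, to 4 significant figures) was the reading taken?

z ≈ 4077 m

Scale height: H = RT/g = 287.0 × 255 / 9.81 = 7460.2 m.
Invert the barometric formula: z = H ln(P₀/P).
P₀/P = 100/57.9 = 1.7271; ln(1.7271) = 0.54644.
z = 7460.2 × 0.54644 = 4076.6 m.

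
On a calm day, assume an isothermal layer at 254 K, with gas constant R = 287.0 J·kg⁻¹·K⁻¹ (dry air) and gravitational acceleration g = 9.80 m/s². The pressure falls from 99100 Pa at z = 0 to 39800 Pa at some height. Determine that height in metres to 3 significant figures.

z ≈ 6790 m

Scale height: H = RT/g = 287.0 × 254 / 9.80 = 7438.6 m.
Invert the barometric formula: z = H ln(P₀/P).
P₀/P = 99100/39800 = 2.4899; ln(2.4899) = 0.91224.
z = 7438.6 × 0.91224 = 6785.8 m.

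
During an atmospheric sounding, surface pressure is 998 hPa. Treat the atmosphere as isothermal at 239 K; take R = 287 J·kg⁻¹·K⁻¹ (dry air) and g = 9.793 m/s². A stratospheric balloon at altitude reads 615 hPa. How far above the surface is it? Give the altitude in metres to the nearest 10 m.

z ≈ 3390 m

Scale height: H = RT/g = 287 × 239 / 9.793 = 7004.3 m.
Invert the barometric formula: z = H ln(P₀/P).
P₀/P = 998/615 = 1.6228; ln(1.6228) = 0.48415.
z = 7004.3 × 0.48415 = 3391.1 m.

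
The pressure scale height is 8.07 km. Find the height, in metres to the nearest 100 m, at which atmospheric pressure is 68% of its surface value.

z ≈ 3100 m

Set P/P₀ = exp(−z/H) = 0.68, so z = −H ln(0.68).
−ln(0.68) = 0.38566; z = 8070.0 × 0.38566 = 3112.3 m.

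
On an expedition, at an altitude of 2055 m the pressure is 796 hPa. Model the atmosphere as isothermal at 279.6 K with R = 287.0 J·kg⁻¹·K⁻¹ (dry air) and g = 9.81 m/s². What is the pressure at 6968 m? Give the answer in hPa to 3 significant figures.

Scale height: H = RT/g = 287.0 × 279.6 / 9.81 = 8179.9 m.
Between two levels, P₂ = P₁ exp(−Δz/H) with Δz = z₂ − z₁.
Δz = 6968.0 − 2055.0 = 4913.0 m; Δz/H = 4913.0/8179.9 = 0.60062.
P₂ = 796 × exp(−0.60062) = 796 × 0.54847 = 436.58 hPa.

P ≈ 437 hPa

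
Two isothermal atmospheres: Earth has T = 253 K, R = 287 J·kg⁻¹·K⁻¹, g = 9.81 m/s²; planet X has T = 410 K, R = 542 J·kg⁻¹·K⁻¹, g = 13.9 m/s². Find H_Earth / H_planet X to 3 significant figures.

H_Earth/H_planet X ≈ 0.463

H = RT/g for each body.
H_Earth = 287 × 253 / 9.81 = 7401.7 m.
H_planet X = 542 × 410 / 13.9 = 15987 m.
H_Earth/H_planet X = 7401.7/15987 = 0.46298.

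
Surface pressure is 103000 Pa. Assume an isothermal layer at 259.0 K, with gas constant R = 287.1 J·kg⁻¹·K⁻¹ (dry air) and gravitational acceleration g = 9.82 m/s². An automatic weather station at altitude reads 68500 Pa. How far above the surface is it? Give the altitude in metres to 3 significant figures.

Scale height: H = RT/g = 287.1 × 259.0 / 9.82 = 7572.2 m.
Invert the barometric formula: z = H ln(P₀/P).
P₀/P = 103000/68500 = 1.5036; ln(1.5036) = 0.40786.
z = 7572.2 × 0.40786 = 3088.4 m.

z ≈ 3090 m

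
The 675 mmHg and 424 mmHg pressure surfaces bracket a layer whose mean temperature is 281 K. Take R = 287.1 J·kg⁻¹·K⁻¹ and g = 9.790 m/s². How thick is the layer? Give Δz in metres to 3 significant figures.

Hypsometric equation: Δz = (R T̄/g) ln(P₁/P₂).
R T̄/g = 287.1 × 281 / 9.790 = 8240.6 m.
ln(675/424) = ln(1.5920) = 0.46499.
Δz = 8240.6 × 0.46499 = 3831.8 m.

Δz ≈ 3830 m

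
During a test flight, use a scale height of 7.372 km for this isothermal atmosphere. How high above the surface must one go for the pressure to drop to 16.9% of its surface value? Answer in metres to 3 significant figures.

z ≈ 13100 m

Set P/P₀ = exp(−z/H) = 0.169, so z = −H ln(0.169).
−ln(0.169) = 1.7779; z = 7372.0 × 1.7779 = 13107 m.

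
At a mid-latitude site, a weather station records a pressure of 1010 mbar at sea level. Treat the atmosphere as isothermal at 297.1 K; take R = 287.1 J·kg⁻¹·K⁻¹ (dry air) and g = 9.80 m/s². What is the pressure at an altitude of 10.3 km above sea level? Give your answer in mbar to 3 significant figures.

P ≈ 309 mbar

Scale height: H = RT/g = 287.1 × 297.1 / 9.80 = 8703.8 m.
Barometric formula: P = P₀ exp(−z/H).
z/H = 10300/8703.8 = 1.1834; exp(−1.1834) = 0.30624.
P = 1010 × 0.30624 = 309.30 mbar.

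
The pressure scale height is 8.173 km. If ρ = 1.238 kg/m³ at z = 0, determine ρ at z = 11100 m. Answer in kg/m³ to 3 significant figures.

In an isothermal atmosphere, density decays like pressure: ρ = ρ₀ exp(−z/H).
z/H = 11100/8173.0 = 1.3581; exp(−1.3581) = 0.25715.
ρ = 1.238 × 0.25715 = 0.31835 kg/m³.

ρ ≈ 0.318 kg/m³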